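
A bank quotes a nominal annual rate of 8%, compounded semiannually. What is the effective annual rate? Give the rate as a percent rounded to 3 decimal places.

EAR = (1 + 8%/2)^2 − 1 = (1 + 0.04)^2 − 1.
(1 + 0.04)^2 ≈ 1.0816, so EAR ≈ 8.16000%.

8.160%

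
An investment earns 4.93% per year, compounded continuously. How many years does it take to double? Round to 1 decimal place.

e^(0.0493t) = 2, so 0.0493t = ln 2 ≈ 0.69315.
t ≈ 0.69315/0.0493 ≈ 14.0598.

14.1 years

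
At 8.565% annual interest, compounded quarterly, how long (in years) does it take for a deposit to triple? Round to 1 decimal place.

(1 + 0.0214125)^(4t) = 3.
4t = ln 3 / ln(1 + 0.0214125) ≈ 1.0986/0.0211865 ≈ 51.8544.
t ≈ 12.9636.

13.0 years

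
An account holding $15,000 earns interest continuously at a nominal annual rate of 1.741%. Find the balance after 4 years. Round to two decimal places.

A = P·e^(rt) = 15,000·e^(0.01741·4) = 15,000·e^0.06964.
e^0.06964 ≈ 1.0721221478, so A ≈ 16,081.8322.

$16,081.83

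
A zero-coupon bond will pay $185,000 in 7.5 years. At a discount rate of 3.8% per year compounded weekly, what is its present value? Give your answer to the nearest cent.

$139,137.12

Periodic rate = 3.8%/52 = 0.000730769; 390 periods.
P = 185,000/(1 + 0.038/52)^390 ≈ 185,000/1.32962362849 ≈ 139,137.1182.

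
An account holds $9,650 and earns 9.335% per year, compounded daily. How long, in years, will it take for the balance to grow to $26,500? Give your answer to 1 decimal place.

10.8 years

(1 + 0.000255753)^(365t) = 26,500/9,650 = 2.7461.
365t·ln(1 + 0.000255753) = ln(2.7461); 365t = 1.0102/0.000255721 ≈ 3950.3518.
t ≈ 10.8229 years.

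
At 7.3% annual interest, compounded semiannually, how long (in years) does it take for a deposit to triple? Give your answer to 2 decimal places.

15.32 years

(1 + 0.0365)^(2t) = 3.
2t = ln 3 / ln(1 + 0.0365) ≈ 1.0986/0.0358497 ≈ 30.6450.
t ≈ 15.3225.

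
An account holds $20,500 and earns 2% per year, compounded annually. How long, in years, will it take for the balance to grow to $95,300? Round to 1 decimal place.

77.6 years

We need (1 + 0.02)^t = 4.6488, so t = ln 4.6488 / ln 1.02 ≈ 77.5960.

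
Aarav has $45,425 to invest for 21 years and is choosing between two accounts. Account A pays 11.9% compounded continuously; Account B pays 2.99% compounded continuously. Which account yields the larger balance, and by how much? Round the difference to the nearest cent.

Account A, by $467,725.14

A: e^(0.119·21) = e^2.499 ≈ 12.170317556, so 45,425 × 12.170317556 ≈ 552,836.6750.
B: e^(0.0299·21) = e^0.6279 ≈ 1.8736717343, so 45,425 × 1.8736717343 ≈ 85,111.5385.
Difference ≈ 467,725.1364 in favor of A.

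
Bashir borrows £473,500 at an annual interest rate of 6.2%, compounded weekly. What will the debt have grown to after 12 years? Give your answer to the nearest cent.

Periodic rate = 6.2%/52 = 0.00119231; periods = 52·12 = 624.
A = 473,500·(1 + 0.062/52)^624 ≈ 473,500·2.10340364031 ≈ 995,961.6237.

£995,961.62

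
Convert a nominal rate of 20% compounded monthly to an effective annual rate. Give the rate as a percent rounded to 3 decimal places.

21.939%

EAR = (1 + 20%/12)^12 − 1 = (1 + 0.0166667)^12 − 1.
(1 + 0.0166667)^12 ≈ 1.219391, so EAR ≈ 21.93911%.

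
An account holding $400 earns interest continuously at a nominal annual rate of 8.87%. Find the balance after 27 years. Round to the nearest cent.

$4,386.84

A = P·e^(rt) = 400·e^(0.0887·27) = 400·e^2.3949.
e^2.3949 ≈ 10.96710129, so A ≈ 4,386.8405.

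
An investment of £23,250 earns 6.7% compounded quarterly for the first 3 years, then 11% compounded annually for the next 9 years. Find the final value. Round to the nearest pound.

£72,594

Phase 1: 23,250·(1 + 0.01675)^12 ≈ 28,378.7414.
Phase 2: 28,378.7414·(1 + 0.11)^9 ≈ 72,593.8683.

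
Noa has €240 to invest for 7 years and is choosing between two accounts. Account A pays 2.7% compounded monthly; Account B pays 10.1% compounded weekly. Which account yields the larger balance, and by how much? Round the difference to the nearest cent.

Account B, by €196.49

Account A growth factor: (1 + 0.00225)^84 ≈ 1.2077845; balance ≈ 289.8683.
Account B growth factor: (1 + 0.101/52)^364 ≈ 2.02650834; balance ≈ 486.3620.
Account B is larger by 196.4937.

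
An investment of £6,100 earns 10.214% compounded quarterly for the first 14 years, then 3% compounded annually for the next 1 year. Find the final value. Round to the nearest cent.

After 14 years at 10.214%: 6,100 × 4.1041881317 ≈ 25,035.5476.
Then 1 years at 3%: 25,035.5476 × 1.03 ≈ 25,786.6140.

£25,786.61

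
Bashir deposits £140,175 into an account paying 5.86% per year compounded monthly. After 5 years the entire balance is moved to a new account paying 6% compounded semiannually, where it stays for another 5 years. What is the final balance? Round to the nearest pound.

After 5 years at 5.86%: 140,175 × 1.33948727778 ≈ 187,762.6292.
Then 5 years at 6%: 187,762.6292 × 1.34391637934 ≈ 252,337.2728.

£252,337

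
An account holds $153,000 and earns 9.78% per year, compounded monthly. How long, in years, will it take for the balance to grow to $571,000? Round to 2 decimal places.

13.52 years

We need (1 + 0.00815)^(12t) = 3.732, so 12t = ln 3.732 / ln 1.00815 ≈ 162.2467.
t ≈ 162.2467/12 = 13.5206 years.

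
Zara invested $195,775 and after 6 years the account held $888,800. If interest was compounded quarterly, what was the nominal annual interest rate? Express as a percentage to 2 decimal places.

26.03%

(1 + r/4)^24 = 888,800/195,775 = 4.53991.
1 + r/4 = 4.53991^(1/24) ≈ 1.065067, so r/4 ≈ 0.0650671.
r ≈ 4·0.0650671 = 26.02682%.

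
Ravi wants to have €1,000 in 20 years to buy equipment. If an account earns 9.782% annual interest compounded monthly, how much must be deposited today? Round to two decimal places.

€142.49

Periodic rate = 9.782%/12 = 0.00815167; 240 periods.
P = 1,000/(1 + 0.09782/12)^240 ≈ 1,000/7.01793567 ≈ 142.4920.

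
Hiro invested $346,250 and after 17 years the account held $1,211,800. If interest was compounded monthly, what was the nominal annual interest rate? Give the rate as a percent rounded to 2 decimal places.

(1 + r/12)^204 = 1,211,800/346,250 = 3.49978.
1 + r/12 = 3.49978^(1/204) ≈ 1.00616, so r/12 ≈ 0.00615958.
r ≈ 12·0.00615958 = 7.39150%.

7.39%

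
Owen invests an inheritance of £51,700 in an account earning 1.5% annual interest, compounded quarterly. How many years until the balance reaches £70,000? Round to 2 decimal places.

We need (1 + 0.00375)^(4t) = 1.354, so 4t = ln 1.354 / ln 1.00375 ≈ 80.9614.
t ≈ 80.9614/4 = 20.2404 years.

20.24 years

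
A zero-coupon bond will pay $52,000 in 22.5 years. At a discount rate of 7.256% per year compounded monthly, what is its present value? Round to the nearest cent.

$10,211.96

Growth factor = (1 + 0.07256/12)^270 ≈ 5.0920673811.
P = 52,000/5.0920673811 ≈ 10,211.9623.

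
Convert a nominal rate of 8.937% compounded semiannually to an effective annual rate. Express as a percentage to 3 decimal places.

9.137%

One year is 2 periods at 0.044685 each: (1 + 0.044685)^2 ≈ 1.091367.
EAR = 1.091367 − 1 ≈ 9.13667%.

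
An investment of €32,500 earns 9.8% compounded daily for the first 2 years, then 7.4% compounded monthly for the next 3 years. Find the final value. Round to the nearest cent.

Phase 1: 32,500·(1 + 0.098/365)^730 ≈ 39,536.0843.
Phase 2: 39,536.0843·(1 + 0.074/12)^36 ≈ 49,329.9836.

€49,329.98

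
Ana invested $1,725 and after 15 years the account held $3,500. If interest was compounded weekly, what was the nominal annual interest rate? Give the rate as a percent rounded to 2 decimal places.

(1 + r/52)^780 = 3,500/1,725 = 2.02899.
1 + r/52 = 2.02899^(1/780) ≈ 1.000908, so r/52 ≈ 0.000907509.
r ≈ 52·0.000907509 = 4.71905%.

4.72%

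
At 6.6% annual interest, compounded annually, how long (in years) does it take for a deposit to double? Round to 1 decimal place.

10.8 years

(1 + 0.066)^t = 2.
t = ln 2 / ln(1 + 0.066) ≈ 0.69315/0.0639133 ≈ 10.8451.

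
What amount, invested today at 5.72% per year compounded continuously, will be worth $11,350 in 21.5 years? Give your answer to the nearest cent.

$3,318.18

P = A·e^(−rt) = 11,350·e^(−1.2298).
e^(−1.2298) ≈ 0.29235104204, so P ≈ 3,318.1843.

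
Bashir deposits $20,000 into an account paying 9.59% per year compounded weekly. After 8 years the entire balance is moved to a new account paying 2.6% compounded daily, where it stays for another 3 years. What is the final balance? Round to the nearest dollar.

Phase 1: 20,000·(1 + 0.0959/52)^416 ≈ 43,044.1225.
Phase 2: 43,044.1225·(1 + 0.026/365)^1095 ≈ 46,535.8469.

$46,536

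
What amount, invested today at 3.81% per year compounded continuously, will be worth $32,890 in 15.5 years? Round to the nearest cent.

P = A·e^(−rt) = 32,890·e^(−0.59055).
e^(−0.59055) ≈ 0.55402248855, so P ≈ 18,221.7996.

$18,221.80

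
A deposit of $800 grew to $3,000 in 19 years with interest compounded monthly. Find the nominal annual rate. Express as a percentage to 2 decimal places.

6.98%

(1 + r/12)^228 = 3,000/800 = 3.75.
1 + r/12 = 3.75^(1/228) ≈ 1.005814, so r/12 ≈ 0.00581401.
r ≈ 12·0.00581401 = 6.97681%.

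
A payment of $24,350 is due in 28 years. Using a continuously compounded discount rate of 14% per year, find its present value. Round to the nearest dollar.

$483

P = A·e^(−rt) = 24,350·e^(−3.92).
e^(−3.92) ≈ 0.019841094744, so P ≈ 483.1307.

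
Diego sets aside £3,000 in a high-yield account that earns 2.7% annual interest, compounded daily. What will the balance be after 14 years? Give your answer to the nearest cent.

Growth factor = (1 + 0.027/365)^5110 ≈ 1.459342541.
A ≈ 3,000 × 1.459342541 ≈ 4,378.0276.

£4,378.03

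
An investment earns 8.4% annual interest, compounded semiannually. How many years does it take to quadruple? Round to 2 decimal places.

(1 + 0.042)^(2t) = 4.
2t = ln 4 / ln(1 + 0.042) ≈ 1.3863/0.0411419 ≈ 33.6954.
t ≈ 16.8477.

16.85 years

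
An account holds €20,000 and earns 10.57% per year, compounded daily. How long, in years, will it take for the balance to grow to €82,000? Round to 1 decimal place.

We need (1 + 0.000289589)^(365t) = 4.1, so 365t = ln 4.1 / ln 1.00029 ≈ 4873.0824.
t ≈ 4873.0824/365 = 13.3509 years.

13.4 years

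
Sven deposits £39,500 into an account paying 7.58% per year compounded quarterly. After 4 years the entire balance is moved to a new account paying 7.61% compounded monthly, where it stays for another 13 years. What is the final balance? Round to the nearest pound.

After 4 years at 7.58%: 39,500 × 1.35034884824 ≈ 53,338.7795.
Then 13 years at 7.61%: 53,338.7795 × 2.6809636317 ≈ 142,999.3280.

£142,999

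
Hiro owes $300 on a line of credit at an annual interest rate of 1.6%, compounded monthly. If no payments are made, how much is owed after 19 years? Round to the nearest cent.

$406.50

Growth factor = (1 + 0.016/12)^228 ≈ 1.35499466.
A ≈ 300 × 1.35499466 ≈ 406.4984.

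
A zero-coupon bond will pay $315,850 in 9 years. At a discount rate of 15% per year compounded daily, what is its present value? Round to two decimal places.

Growth factor = (1 + 0.15/365)^3285 ≈ 3.85635593281.
P = 315,850/3.85635593281 ≈ 81,903.7468.

$81,903.75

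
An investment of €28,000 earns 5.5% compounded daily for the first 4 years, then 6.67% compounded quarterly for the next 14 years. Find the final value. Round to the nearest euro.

Phase 1: 28,000·(1 + 0.055/365)^1460 ≈ 34,889.5702.
Phase 2: 34,889.5702·(1 + 0.016675)^56 ≈ 88,083.7318.

€88,084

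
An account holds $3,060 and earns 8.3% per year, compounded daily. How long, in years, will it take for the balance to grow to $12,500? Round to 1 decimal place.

17.0 years

We need (1 + 0.000227397)^(365t) = 4.085, so 365t = ln 4.085 / ln 1.000227 ≈ 6189.4929.
t ≈ 6189.4929/365 = 16.9575 years.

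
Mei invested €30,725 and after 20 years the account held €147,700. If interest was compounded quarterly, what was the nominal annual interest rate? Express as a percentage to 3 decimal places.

7.928%

(1 + r/4)^80 = 147,700/30,725 = 4.80716.
1 + r/4 = 4.80716^(1/80) ≈ 1.01982, so r/4 ≈ 0.0198202.
r ≈ 4·0.0198202 = 7.92808%.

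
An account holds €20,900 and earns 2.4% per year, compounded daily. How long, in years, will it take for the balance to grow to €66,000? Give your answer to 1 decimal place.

47.9 years

(1 + 0.0000657534)^(365t) = 66,000/20,900 = 3.1579.
365t·ln(1 + 0.0000657534) = ln(3.1579); 365t = 1.1499/6.57513e-05 ≈ 17488.7224.
t ≈ 47.9143 years.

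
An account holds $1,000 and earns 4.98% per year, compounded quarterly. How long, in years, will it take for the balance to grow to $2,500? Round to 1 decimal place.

(1 + 0.01245)^(4t) = 2,500/1,000 = 2.5.
4t·ln(1 + 0.01245) = ln(2.5); 4t = 0.91629/0.0123731 ≈ 74.0548.
t ≈ 18.5137 years.

18.5 years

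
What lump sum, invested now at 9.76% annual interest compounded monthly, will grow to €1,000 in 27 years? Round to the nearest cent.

Periodic rate = 9.76%/12 = 0.00813333; 324 periods.
P = 1,000/(1 + 0.0976/12)^324 ≈ 1,000/13.7982431 ≈ 72.4730.

€72.47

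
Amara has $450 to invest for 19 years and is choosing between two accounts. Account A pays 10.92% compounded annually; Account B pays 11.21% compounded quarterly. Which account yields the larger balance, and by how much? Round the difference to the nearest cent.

Account B, by $452.95

A: (1 + 0.1092)^19 ≈ 7.164524254, so 450 × 7.164524254 ≈ 3,224.0359.
B: (1 + 0.028025)^76 ≈ 8.171078611, so 450 × 8.171078611 ≈ 3,676.9854.
Difference ≈ 452.9495 in favor of B.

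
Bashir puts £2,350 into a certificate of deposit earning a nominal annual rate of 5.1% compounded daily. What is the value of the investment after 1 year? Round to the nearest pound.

Periodic rate = 5.1%/365 = 0.000139726; periods = 365·1 = 365.
A = 2,350·(1 + 0.051/365)^365 ≈ 2,350·1.052319144 ≈ 2,472.9500.

£2,473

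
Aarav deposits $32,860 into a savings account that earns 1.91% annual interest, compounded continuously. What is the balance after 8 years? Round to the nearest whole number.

A = P·e^(rt) = 32,860·e^(0.0191·8) = 32,860·e^0.1528.
e^0.1528 ≈ 1.1650919373, so A ≈ 38,284.9211.

$38,285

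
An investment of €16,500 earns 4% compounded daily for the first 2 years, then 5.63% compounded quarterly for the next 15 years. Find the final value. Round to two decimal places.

After 2 years at 4%: 16,500 × 1.0832823194 ≈ 17,874.1583.
Then 15 years at 5.63%: 17,874.1583 × 2.3131541263 ≈ 41,345.6830.

€41,345.68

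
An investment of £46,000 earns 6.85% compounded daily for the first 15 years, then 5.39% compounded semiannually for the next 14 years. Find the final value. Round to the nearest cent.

£270,603.82

Phase 1: 46,000·(1 + 0.0685/365)^5475 ≈ 128,514.9182.
Phase 2: 128,514.9182·(1 + 0.02695)^28 ≈ 270,603.8199.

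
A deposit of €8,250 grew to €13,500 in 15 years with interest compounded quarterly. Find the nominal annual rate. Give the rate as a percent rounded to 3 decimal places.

3.297%

The 60-period growth factor is 13,500/8,250 = 1.63636.
r/4 = 1.63636^(1/60) − 1 ≈ 0.00824172, so r ≈ 4·0.00824172 = 3.29669%.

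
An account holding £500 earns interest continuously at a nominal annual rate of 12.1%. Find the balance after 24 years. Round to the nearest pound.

A = P·e^(rt) = 500·e^(0.121·24) = 500·e^2.904.
e^2.904 ≈ 18.24698754, so A ≈ 9,123.4938.

£9,123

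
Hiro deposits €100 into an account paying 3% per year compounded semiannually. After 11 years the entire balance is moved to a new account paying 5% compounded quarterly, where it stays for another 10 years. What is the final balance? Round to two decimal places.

Phase 1: 100·(1 + 0.015)^22 ≈ 138.7564.
Phase 2: 138.7564·(1 + 0.0125)^40 ≈ 228.0627.

€228.06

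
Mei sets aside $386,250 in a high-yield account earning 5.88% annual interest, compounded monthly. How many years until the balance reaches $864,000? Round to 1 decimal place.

13.7 years

(1 + 0.0049)^(12t) = 864,000/386,250 = 2.2369.
12t·ln(1 + 0.0049) = ln(2.2369); 12t = 0.80509/0.00488803 ≈ 164.7059.
t ≈ 13.7255 years.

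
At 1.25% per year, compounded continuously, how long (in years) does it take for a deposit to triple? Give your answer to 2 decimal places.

e^(0.0125t) = 3, so 0.0125t = ln 3 ≈ 1.0986.
t ≈ 1.0986/0.0125 ≈ 87.8890.

87.89 years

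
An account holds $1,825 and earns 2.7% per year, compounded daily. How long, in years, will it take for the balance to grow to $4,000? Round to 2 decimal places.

(1 + 0.0000739726)^(365t) = 4,000/1,825 = 2.1918.
365t·ln(1 + 0.0000739726) = ln(2.1918); 365t = 0.78471/7.39699e-05 ≈ 10608.5682.
t ≈ 29.0646 years.

29.06 years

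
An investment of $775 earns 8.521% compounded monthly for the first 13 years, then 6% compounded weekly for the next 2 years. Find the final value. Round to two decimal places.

$2,634.92

After 13 years at 8.521%: 775 × 3.015650665 ≈ 2,337.1293.
Then 2 years at 6%: 2,337.1293 × 1.127418857 ≈ 2,634.9236.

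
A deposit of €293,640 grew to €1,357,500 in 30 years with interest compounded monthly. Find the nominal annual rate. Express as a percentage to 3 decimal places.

5.114%

(1 + r/12)^360 = 1,357,500/293,640 = 4.62301.
1 + r/12 = 4.62301^(1/360) ≈ 1.004262, so r/12 ≈ 0.00426196.
r ≈ 12·0.00426196 = 5.11435%.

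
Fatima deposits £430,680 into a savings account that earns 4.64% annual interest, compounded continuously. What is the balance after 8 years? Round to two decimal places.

£624,259.01

A = P·e^(rt) = 430,680·e^(0.0464·8) = 430,680·e^0.3712.
e^0.3712 ≈ 1.44947293899, so A ≈ 624,259.0054.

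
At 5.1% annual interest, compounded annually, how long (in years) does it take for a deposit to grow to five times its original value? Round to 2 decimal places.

32.36 years

(1 + 0.051)^t = 5.
t = ln 5 / ln(1 + 0.051) ≈ 1.6094/0.0497421 ≈ 32.3557.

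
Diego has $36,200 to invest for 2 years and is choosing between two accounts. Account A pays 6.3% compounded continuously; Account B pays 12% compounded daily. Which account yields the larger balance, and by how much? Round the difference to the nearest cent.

A: e^(0.063·2) = e^0.126 ≈ 1.1342821683, so 36,200 × 1.1342821683 ≈ 41,061.0145.
B: (1 + 0.12/365)^730 ≈ 1.2711990089, so 36,200 × 1.2711990089 ≈ 46,017.4041.
Difference ≈ 4,956.3896 in favor of B.

Account B, by $4,956.39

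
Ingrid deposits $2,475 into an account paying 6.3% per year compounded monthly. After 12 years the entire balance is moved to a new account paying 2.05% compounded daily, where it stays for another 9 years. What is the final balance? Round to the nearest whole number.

$6,327

Phase 1: 2,475·(1 + 0.00525)^144 ≈ 5,260.6932.
Phase 2: 5,260.6932·(1 + 0.0205/365)^3285 ≈ 6,326.5663.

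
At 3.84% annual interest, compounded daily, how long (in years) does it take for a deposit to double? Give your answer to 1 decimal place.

18.1 years

(1 + 0.000105205)^(365t) = 2.
365t = ln 2 / ln(1 + 0.000105205) ≈ 0.69315/0.0001052 ≈ 6588.8549.
t ≈ 18.0517.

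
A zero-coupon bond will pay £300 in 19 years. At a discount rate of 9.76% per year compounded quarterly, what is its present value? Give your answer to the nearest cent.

Periodic rate = 9.76%/4 = 0.0244; 76 periods.
P = 300/(1 + 0.0244)^76 ≈ 300/6.24722725 ≈ 48.0213.

£48.02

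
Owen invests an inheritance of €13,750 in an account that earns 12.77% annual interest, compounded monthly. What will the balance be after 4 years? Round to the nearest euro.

€22,854

Growth factor = (1 + 0.1277/12)^48 ≈ 1.6621322193.
A ≈ 13,750 × 1.6621322193 ≈ 22,854.3180.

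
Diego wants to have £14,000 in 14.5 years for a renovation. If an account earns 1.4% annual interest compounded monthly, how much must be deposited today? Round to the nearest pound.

Growth factor = (1 + 0.014/12)^174 ≈ 1.2249275206.
P = 14,000/1.2249275206 ≈ 11,429.2477.

£11,429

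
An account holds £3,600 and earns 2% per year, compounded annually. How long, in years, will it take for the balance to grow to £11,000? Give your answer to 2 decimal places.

56.40 years

We need (1 + 0.02)^t = 3.0556, so t = ln 3.0556 / ln 1.02 ≈ 56.4047.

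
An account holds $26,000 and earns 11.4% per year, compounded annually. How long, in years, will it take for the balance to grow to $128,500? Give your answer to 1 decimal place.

We need (1 + 0.114)^t = 4.9423, so t = ln 4.9423 / ln 1.114 ≈ 14.8006.

14.8 years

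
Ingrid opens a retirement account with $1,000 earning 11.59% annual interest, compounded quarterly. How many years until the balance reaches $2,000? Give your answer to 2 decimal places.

6.07 years

We need (1 + 0.028975)^(4t) = 2, so 4t = ln 2 / ln 1.028975 ≈ 24.2672.
t ≈ 24.2672/4 = 6.0668 years.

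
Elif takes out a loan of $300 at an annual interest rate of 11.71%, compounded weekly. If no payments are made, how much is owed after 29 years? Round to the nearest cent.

Periodic rate = 11.71%/52 = 0.00225192; periods = 52·29 = 1508.
A = 300·(1 + 0.1171/52)^1508 ≈ 300·29.72778344 ≈ 8,918.3350.

$8,918.34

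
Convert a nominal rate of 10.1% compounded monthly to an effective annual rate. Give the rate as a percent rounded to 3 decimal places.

10.581%

EAR = (1 + 10.1%/12)^12 − 1 = (1 + 0.00841667)^12 − 1.
(1 + 0.00841667)^12 ≈ 1.105809, so EAR ≈ 10.58091%.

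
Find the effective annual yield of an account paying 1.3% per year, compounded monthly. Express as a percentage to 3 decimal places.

One year is 12 periods at 0.00108333 each: (1 + 0.00108333)^12 ≈ 1.013078.
EAR = 1.013078 − 1 ≈ 1.30777%.

1.308%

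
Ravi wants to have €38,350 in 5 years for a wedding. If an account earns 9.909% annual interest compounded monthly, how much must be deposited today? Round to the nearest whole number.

€23,414

Periodic rate = 9.909%/12 = 0.0082575; 60 periods.
P = 38,350/(1 + 0.0082575)^60 ≈ 38,350/1.6379010957 ≈ 23,414.1122.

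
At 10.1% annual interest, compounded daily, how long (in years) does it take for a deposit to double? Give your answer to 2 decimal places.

6.86 years

(1 + 0.000276712)^(365t) = 2.
365t = ln 2 / ln(1 + 0.000276712) ≈ 0.69315/0.000276674 ≈ 2505.2844.
t ≈ 6.8638.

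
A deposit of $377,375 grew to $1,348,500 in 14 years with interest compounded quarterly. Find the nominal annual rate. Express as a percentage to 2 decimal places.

The 56-period growth factor is 1,348,500/377,375 = 3.57337.
r/4 = 3.57337^(1/56) − 1 ≈ 0.0230018, so r ≈ 4·0.0230018 = 9.20071%.

9.20%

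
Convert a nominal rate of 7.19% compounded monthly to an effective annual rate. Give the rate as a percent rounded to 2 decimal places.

EAR = (1 + 7.19%/12)^12 − 1 = (1 + 0.00599167)^12 − 1.
(1 + 0.00599167)^12 ≈ 1.074317, so EAR ≈ 7.43174%.

7.43%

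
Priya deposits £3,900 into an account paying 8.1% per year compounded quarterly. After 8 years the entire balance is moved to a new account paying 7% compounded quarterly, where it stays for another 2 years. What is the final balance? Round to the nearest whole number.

£8,510

After 8 years at 8.1%: 3,900 × 1.899377593 ≈ 7,407.5726.
Then 2 years at 7%: 7,407.5726 × 1.148881783 ≈ 8,510.4252.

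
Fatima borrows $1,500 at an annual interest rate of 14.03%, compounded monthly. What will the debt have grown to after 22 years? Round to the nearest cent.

Periodic rate = 14.03%/12 = 0.0116917; periods = 12·22 = 264.
A = 1,500·(1 + 0.1403/12)^264 ≈ 1,500·21.513823242 ≈ 32,270.7349.

$32,270.73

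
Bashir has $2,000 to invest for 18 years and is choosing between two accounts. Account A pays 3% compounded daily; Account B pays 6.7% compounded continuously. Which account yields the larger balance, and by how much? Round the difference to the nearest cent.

A: (1 + 0.03/365)^6570 ≈ 1.715968783, so 2,000 × 1.715968783 ≈ 3,431.9376.
B: e^(0.067·18) = e^1.206 ≈ 3.340097506, so 2,000 × 3.340097506 ≈ 6,680.1950.
Difference ≈ 3,248.2574 in favor of B.

Account B, by $3,248.26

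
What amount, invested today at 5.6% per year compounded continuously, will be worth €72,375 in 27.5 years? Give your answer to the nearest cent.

P = A·e^(−rt) = 72,375·e^(−1.54).
e^(−1.54) ≈ 0.21438110143, so P ≈ 15,515.8322.

€15,515.83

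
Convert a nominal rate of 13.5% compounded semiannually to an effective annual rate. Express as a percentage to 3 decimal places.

EAR = (1 + 13.5%/2)^2 − 1 = (1 + 0.0675)^2 − 1.
(1 + 0.0675)^2 ≈ 1.139556, so EAR ≈ 13.95562%.

13.956%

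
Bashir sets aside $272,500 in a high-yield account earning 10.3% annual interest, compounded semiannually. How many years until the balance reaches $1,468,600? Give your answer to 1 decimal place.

16.8 years

We need (1 + 0.0515)^(2t) = 5.3894, so 2t = ln 5.3894 / ln 1.0515 ≈ 33.5425.
t ≈ 33.5425/2 = 16.7712 years.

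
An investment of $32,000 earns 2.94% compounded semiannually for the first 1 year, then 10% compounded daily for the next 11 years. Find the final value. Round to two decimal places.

$98,965.49

Phase 1: 32,000·(1 + 0.0147)^2 ≈ 32,947.7149.
Phase 2: 32,947.7149·(1 + 0.1/365)^4015 ≈ 98,965.4946.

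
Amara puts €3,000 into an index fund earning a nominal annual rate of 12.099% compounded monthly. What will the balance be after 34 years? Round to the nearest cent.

€179,768.99

Growth factor = (1 + 0.0100825)^408 ≈ 59.9229973042.
A ≈ 3,000 × 59.9229973042 ≈ 179,768.9919.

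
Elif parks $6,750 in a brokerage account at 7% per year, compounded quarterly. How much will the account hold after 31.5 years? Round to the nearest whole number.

$60,068

Periodic rate = 7%/4 = 0.0175; periods = 4·31.5 = 126.
A = 6,750·(1 + 0.0175)^126 ≈ 6,750·8.8989067326 ≈ 60,067.6204.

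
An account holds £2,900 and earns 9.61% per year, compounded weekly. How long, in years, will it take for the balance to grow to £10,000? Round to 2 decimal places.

We need (1 + 0.00184808)^(52t) = 3.4483, so 52t = ln 3.4483 / ln 1.001848 ≈ 670.4363.
t ≈ 670.4363/52 = 12.8930 years.

12.89 years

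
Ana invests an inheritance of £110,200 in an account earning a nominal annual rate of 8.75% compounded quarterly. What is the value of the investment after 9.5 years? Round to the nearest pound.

£250,782

Growth factor = (1 + 0.021875)^38 ≈ 2.27570217682.
A ≈ 110,200 × 2.27570217682 ≈ 250,782.3799.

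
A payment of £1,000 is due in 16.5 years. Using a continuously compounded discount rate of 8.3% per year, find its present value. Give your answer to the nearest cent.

£254.23

P = A·e^(−rt) = 1,000·e^(−1.3695).
e^(−1.3695) ≈ 0.254234045, so P ≈ 254.2340.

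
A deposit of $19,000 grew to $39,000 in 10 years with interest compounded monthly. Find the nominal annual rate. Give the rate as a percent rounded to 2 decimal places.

(1 + r/12)^120 = 39,000/19,000 = 2.05263.
1 + r/12 = 2.05263^(1/120) ≈ 1.006011, so r/12 ≈ 0.00601068.
r ≈ 12·0.00601068 = 7.21282%.

7.21%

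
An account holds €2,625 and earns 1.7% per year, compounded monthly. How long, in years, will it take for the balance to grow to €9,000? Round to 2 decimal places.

(1 + 0.00141667)^(12t) = 9,000/2,625 = 3.4286.
12t·ln(1 + 0.00141667) = ln(3.4286); 12t = 1.2321/0.00141566 ≈ 870.3644.
t ≈ 72.5304 years.

72.53 years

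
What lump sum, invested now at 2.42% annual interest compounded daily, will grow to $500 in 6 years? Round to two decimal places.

Growth factor = (1 + 0.0242/365)^2190 ≈ 1.15626524.
P = 500/1.15626524 ≈ 432.4267.

$432.43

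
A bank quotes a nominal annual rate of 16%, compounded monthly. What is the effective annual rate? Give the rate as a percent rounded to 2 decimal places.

17.23%

One year is 12 periods at 0.0133333 each: (1 + 0.0133333)^12 ≈ 1.172271.
EAR = 1.172271 − 1 ≈ 17.22708%.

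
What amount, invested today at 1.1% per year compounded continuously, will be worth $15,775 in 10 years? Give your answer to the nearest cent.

$14,131.78

P = A·e^(−rt) = 15,775·e^(−0.11).
e^(−0.11) ≈ 0.8958341353, so P ≈ 14,131.7835.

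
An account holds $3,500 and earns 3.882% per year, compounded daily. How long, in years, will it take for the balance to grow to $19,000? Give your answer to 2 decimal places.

(1 + 0.000106356)^(365t) = 19,000/3,500 = 5.4286.
365t·ln(1 + 0.000106356) = ln(5.4286); 365t = 1.6917/0.000106351 ≈ 15906.6094.
t ≈ 43.5798 years.

43.58 years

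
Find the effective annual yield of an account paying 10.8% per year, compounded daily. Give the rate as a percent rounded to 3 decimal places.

11.403%

EAR = (1 + 10.8%/365)^365 − 1 = (1 + 0.00029589)^365 − 1.
(1 + 0.00029589)^365 ≈ 1.11403, so EAR ≈ 11.40299%.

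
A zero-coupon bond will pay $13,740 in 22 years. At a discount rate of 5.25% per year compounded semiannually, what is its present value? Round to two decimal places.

Growth factor = (1 + 0.02625)^44 ≈ 3.1270835547.
P = 13,740/3.1270835547 ≈ 4,393.8704.

$4,393.87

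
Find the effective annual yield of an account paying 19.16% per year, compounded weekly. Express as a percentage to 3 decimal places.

One year is 52 periods at 0.00368462 each: (1 + 0.00368462)^52 ≈ 1.21076.
EAR = 1.21076 − 1 ≈ 21.07595%.

21.076%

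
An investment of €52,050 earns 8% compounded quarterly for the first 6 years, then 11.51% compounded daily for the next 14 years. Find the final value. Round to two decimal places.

After 6 years at 8%: 52,050 × 1.60843724948 ≈ 83,719.1588.
Then 14 years at 11.51%: 83,719.1588 × 5.00854764562 ≈ 419,311.3959.

€419,311.40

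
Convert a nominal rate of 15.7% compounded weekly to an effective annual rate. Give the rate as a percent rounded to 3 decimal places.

One year is 52 periods at 0.00301923 each: (1 + 0.00301923)^52 ≈ 1.169719.
EAR = 1.169719 − 1 ≈ 16.97189%.

16.972%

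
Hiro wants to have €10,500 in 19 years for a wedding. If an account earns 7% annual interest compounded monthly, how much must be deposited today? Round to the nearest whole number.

€2,788

Growth factor = (1 + 0.07/12)^228 ≈ 3.7664610734.
P = 10,500/3.7664610734 ≈ 2,787.7628.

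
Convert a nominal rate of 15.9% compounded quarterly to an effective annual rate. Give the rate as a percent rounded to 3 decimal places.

EAR = (1 + 15.9%/4)^4 − 1 = (1 + 0.03975)^4 − 1.
(1 + 0.03975)^4 ≈ 1.168734, so EAR ≈ 16.87341%.

16.873%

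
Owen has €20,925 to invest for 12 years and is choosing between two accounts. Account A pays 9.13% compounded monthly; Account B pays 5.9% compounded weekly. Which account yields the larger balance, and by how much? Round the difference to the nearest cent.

Account A growth factor: (1 + 0.0913/12)^144 ≈ 2.9785993562; balance ≈ 62,327.1915.
Account B growth factor: (1 + 0.059/52)^624 ≈ 2.0291127929; balance ≈ 42,459.1852.
Account A is larger by 19,868.0063.

Account A, by €19,868.01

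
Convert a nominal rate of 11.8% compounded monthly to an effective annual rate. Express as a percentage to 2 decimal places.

12.46%

EAR = (1 + 11.8%/12)^12 − 1 = (1 + 0.00983333)^12 − 1.
(1 + 0.00983333)^12 ≈ 1.124596, so EAR ≈ 12.45957%.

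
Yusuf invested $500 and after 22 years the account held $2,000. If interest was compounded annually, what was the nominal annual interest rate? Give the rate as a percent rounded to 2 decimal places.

6.50%

(1 + r)^22 = 2,000/500 = 4.
1 + r = 4^(1/22) ≈ 1.065041, so r ≈ 0.0650411.
r ≈ 6.50411%.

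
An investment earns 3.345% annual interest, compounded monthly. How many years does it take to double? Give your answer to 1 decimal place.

20.8 years

(1 + 0.0027875)^(12t) = 2.
12t = ln 2 / ln(1 + 0.0027875) ≈ 0.69315/0.00278362 ≈ 249.0091.
t ≈ 20.7508.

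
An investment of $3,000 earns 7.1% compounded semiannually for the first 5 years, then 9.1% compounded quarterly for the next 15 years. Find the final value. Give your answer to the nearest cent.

Phase 1: 3,000·(1 + 0.0355)^10 ≈ 4,252.2842.
Phase 2: 4,252.2842·(1 + 0.02275)^60 ≈ 16,398.0262.

$16,398.03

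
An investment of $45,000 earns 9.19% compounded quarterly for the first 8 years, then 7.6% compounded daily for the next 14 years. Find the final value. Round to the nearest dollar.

$269,733

Phase 1: 45,000·(1 + 0.022975)^32 ≈ 93,087.8852.
Phase 2: 93,087.8852·(1 + 0.076/365)^5110 ≈ 269,733.1919.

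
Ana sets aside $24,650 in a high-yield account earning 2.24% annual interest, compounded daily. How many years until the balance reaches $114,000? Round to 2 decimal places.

68.37 years

(1 + 0.0000613699)^(365t) = 114,000/24,650 = 4.6247.
365t·ln(1 + 0.0000613699) = ln(4.6247); 365t = 1.5314/6.1368e-05 ≈ 24954.7329.
t ≈ 68.3691 years.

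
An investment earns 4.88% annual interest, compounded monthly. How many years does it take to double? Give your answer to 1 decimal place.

14.2 years

(1 + 0.00406667)^(12t) = 2.
12t = ln 2 / ln(1 + 0.00406667) ≈ 0.69315/0.00405842 ≈ 170.7924.
t ≈ 14.2327.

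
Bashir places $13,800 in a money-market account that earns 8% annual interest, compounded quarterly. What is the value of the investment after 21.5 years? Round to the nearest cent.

Growth factor = (1 + 0.02)^86 ≈ 5.490536355.
A ≈ 13,800 × 5.490536355 ≈ 75,769.4017.

$75,769.40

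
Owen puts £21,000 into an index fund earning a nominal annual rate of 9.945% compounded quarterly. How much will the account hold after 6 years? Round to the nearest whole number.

£37,861

Growth factor = (1 + 0.0248625)^24 ≈ 1.8029117089.
A ≈ 21,000 × 1.8029117089 ≈ 37,861.1459.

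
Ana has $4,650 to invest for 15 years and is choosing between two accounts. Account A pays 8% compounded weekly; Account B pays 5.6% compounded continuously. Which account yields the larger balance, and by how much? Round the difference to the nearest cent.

Account A, by $4,653.21

Account A growth factor: (1 + 0.08/52)^780 ≈ 3.3170567503; balance ≈ 15,424.3139.
Account B growth factor: e^(0.056·15) = e^0.84 ≈ 2.3163669768; balance ≈ 10,771.1064.
Account A is larger by 4,653.2074.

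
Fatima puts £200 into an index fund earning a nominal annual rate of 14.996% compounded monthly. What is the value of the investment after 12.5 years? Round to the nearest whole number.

£1,288

Growth factor = (1 + 0.14996/12)^150 ≈ 6.442290675.
A ≈ 200 × 6.442290675 ≈ 1,288.4581.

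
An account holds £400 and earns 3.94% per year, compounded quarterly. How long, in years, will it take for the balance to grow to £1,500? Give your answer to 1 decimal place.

We need (1 + 0.00985)^(4t) = 3.75, so 4t = ln 3.75 / ln 1.00985 ≈ 134.8482.
t ≈ 134.8482/4 = 33.7121 years.

33.7 years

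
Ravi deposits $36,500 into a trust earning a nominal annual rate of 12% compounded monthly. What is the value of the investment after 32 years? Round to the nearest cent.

Growth factor = (1 + 0.01)^384 ≈ 45.64650519606.
A ≈ 36,500 × 45.64650519606 ≈ 1,666,097.4397.

$1,666,097.44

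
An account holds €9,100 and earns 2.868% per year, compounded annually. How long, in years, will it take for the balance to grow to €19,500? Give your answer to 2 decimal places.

26.95 years

(1 + 0.02868)^t = 19,500/9,100 = 2.1429.
t·ln(1 + 0.02868) = ln(2.1429); t = 0.76214/0.0282764 ≈ 26.9532.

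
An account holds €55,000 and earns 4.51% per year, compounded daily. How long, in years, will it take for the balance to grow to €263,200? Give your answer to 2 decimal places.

34.72 years

We need (1 + 0.000123562)^(365t) = 4.7855, so 365t = ln 4.7855 / ln 1.000124 ≈ 12671.2278.
t ≈ 12671.2278/365 = 34.7157 years.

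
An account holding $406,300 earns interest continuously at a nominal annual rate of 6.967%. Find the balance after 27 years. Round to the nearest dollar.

$2,665,593

A = P·e^(rt) = 406,300·e^(0.06967·27) = 406,300·e^1.88109.
e^1.88109 ≈ 6.560652077015, so A ≈ 2,665,592.9389.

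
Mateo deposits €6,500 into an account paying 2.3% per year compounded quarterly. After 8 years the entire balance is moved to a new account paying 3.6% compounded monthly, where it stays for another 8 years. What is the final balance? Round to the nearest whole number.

After 8 years at 2.3%: 6,500 × 1.2013825506 ≈ 7,808.9866.
Then 8 years at 3.6%: 7,808.9866 × 1.3331823947 ≈ 10,410.8034.

€10,411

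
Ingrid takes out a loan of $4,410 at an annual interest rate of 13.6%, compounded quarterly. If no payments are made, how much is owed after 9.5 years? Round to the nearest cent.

$15,711.55

Periodic rate = 13.6%/4 = 0.034; periods = 4·9.5 = 38.
A = 4,410·(1 + 0.034)^38 ≈ 4,410·3.5627100002 ≈ 15,711.5511.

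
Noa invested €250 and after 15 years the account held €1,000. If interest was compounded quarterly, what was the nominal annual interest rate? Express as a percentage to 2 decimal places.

The 60-period growth factor is 1,000/250 = 4.
r/4 = 4^(1/60) − 1 ≈ 0.0233739, so r ≈ 4·0.0233739 = 9.34956%.

9.35%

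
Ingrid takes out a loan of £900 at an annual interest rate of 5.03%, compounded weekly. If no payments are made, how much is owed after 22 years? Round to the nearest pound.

£2,720

Growth factor = (1 + 0.0503/52)^1144 ≈ 3.022442059.
A ≈ 900 × 3.022442059 ≈ 2,720.1979.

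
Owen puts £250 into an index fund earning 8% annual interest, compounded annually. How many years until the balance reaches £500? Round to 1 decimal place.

We need (1 + 0.08)^t = 2, so t = ln 2 / ln 1.08 ≈ 9.0065.

9.0 years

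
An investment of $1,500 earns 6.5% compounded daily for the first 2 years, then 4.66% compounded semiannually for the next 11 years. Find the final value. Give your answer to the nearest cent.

After 2 years at 6.5%: 1,500 × 1.138815203 ≈ 1,708.2228.
Then 11 years at 4.66%: 1,708.2228 × 1.65983696 ≈ 2,835.3713.

$2,835.37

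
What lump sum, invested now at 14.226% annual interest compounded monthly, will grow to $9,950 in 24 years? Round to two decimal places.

Growth factor = (1 + 0.011855)^288 ≈ 29.78963847.
P = 9,950/29.78963847 ≈ 334.0088.

$334.01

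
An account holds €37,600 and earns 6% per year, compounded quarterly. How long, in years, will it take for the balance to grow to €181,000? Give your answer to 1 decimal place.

We need (1 + 0.015)^(4t) = 4.8138, so 4t = ln 4.8138 / ln 1.015 ≈ 105.5500.
t ≈ 105.5500/4 = 26.3875 years.

26.4 years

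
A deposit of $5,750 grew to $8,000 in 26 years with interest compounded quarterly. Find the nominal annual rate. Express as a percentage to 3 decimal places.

1.272%

The 104-period growth factor is 8,000/5,750 = 1.3913.
r/4 = 1.3913^(1/104) − 1 ≈ 0.00318045, so r ≈ 4·0.00318045 = 1.27218%.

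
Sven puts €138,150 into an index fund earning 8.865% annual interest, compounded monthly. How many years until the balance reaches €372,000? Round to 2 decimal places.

(1 + 0.0073875)^(12t) = 372,000/138,150 = 2.6927.
12t·ln(1 + 0.0073875) = ln(2.6927); 12t = 0.99055/0.00736035 ≈ 134.5798.
t ≈ 11.2150 years.

11.21 years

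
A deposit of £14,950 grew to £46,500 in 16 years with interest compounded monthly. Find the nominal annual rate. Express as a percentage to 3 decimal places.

The 192-period growth factor is 46,500/14,950 = 3.11037.
r/12 = 3.11037^(1/192) − 1 ≈ 0.00592761, so r ≈ 12·0.00592761 = 7.11313%.

7.113%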